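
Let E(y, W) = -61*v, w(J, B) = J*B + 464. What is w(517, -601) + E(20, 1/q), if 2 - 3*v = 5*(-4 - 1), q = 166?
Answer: -310802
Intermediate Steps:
w(J, B) = 464 + B*J (w(J, B) = B*J + 464 = 464 + B*J)
v = 9 (v = ⅔ - 5*(-4 - 1)/3 = ⅔ - 5*(-5)/3 = ⅔ - ⅓*(-25) = ⅔ + 25/3 = 9)
E(y, W) = -549 (E(y, W) = -61*9 = -549)
w(517, -601) + E(20, 1/q) = (464 - 601*517) - 549 = (464 - 310717) - 549 = -310253 - 549 = -310802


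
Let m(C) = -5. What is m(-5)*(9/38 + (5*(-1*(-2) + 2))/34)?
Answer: -2665/646 ≈ -4.1254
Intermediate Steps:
m(-5)*(9/38 + (5*(-1*(-2) + 2))/34) = -5*(9/38 + (5*(-1*(-2) + 2))/34) = -5*(9*(1/38) + (5*(2 + 2))*(1/34)) = -5*(9/38 + (5*4)*(1/34)) = -5*(9/38 + 20*(1/34)) = -5*(9/38 + 10/17) = -5*533/646 = -2665/646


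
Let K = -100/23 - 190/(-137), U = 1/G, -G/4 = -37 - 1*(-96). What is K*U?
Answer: 4665/371818 ≈ 0.012546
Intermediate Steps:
G = -236 (G = -4*(-37 - 1*(-96)) = -4*(-37 + 96) = -4*59 = -236)
U = -1/236 (U = 1/(-236) = -1/236 ≈ -0.0042373)
K = -9330/3151 (K = -100*1/23 - 190*(-1/137) = -100/23 + 190/137 = -9330/3151 ≈ -2.9610)
K*U = -9330/3151*(-1/236) = 4665/371818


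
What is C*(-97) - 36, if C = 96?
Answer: -9348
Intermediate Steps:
C*(-97) - 36 = 96*(-97) - 36 = -9312 - 36 = -9348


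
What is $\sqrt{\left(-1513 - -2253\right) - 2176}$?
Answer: $2 i \sqrt{359} \approx 37.895 i$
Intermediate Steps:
$\sqrt{\left(-1513 - -2253\right) - 2176} = \sqrt{\left(-1513 + 2253\right) - 2176} = \sqrt{740 - 2176} = \sqrt{-1436} = 2 i \sqrt{359}$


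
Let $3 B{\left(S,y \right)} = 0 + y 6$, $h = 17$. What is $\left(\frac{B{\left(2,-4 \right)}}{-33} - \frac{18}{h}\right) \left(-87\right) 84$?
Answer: $\frac{1115688}{187} \approx 5966.2$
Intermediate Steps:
$B{\left(S,y \right)} = 2 y$ ($B{\left(S,y \right)} = \frac{0 + y 6}{3} = \frac{0 + 6 y}{3} = \frac{6 y}{3} = 2 y$)
$\left(\frac{B{\left(2,-4 \right)}}{-33} - \frac{18}{h}\right) \left(-87\right) 84 = \left(\frac{2 \left(-4\right)}{-33} - \frac{18}{17}\right) \left(-87\right) 84 = \left(\left(-8\right) \left(- \frac{1}{33}\right) - \frac{18}{17}\right) \left(-87\right) 84 = \left(\frac{8}{33} - \frac{18}{17}\right) \left(-87\right) 84 = \left(- \frac{458}{561}\right) \left(-87\right) 84 = \frac{13282}{187} \cdot 84 = \frac{1115688}{187}$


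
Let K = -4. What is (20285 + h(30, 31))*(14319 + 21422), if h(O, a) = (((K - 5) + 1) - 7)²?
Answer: 733047910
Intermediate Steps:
h(O, a) = 225 (h(O, a) = (((-4 - 5) + 1) - 7)² = ((-9 + 1) - 7)² = (-8 - 7)² = (-15)² = 225)
(20285 + h(30, 31))*(14319 + 21422) = (20285 + 225)*(14319 + 21422) = 20510*35741 = 733047910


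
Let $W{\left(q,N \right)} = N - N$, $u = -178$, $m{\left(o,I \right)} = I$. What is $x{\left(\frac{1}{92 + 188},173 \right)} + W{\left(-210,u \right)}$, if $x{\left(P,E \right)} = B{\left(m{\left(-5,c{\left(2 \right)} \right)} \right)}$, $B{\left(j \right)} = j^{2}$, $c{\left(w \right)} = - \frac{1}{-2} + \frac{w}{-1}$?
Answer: $\frac{9}{4} \approx 2.25$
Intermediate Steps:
$c{\left(w \right)} = \frac{1}{2} - w$ ($c{\left(w \right)} = \left(-1\right) \left(- \frac{1}{2}\right) + w \left(-1\right) = \frac{1}{2} - w$)
$W{\left(q,N \right)} = 0$
$x{\left(P,E \right)} = \frac{9}{4}$ ($x{\left(P,E \right)} = \left(\frac{1}{2} - 2\right)^{2} = \left(- \frac{3}{2}\right)^{2} = \frac{9}{4}$)
$x{\left(\frac{1}{92 + 188},173 \right)} + W{\left(-210,u \right)} = \frac{9}{4} + 0 = \frac{9}{4}$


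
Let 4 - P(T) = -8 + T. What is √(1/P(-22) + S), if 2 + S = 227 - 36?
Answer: √218518/34 ≈ 13.749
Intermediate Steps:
P(T) = 12 - T (P(T) = 4 - (-8 + T) = 4 + (8 - T) = 12 - T)
S = 189 (S = -2 + (227 - 36) = -2 + 191 = 189)
√(1/P(-22) + S) = √(1/(12 - 1*(-22)) + 189) = √(1/(12 + 22) + 189) = √(1/34 + 189) = √(6427/34) = √218518/34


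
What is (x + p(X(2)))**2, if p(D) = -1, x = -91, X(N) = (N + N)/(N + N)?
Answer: 8464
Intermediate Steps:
X(N) = 1 (X(N) = (2*N)/((2*N)) = (2*N)*(1/(2*N)) = 1)
(x + p(X(2)))**2 = (-91 - 1)**2 = (-92)**2 = 8464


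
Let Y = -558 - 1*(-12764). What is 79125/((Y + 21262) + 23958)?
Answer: 26375/19142 ≈ 1.3779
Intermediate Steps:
Y = 12206 (Y = -558 + 12764 = 12206)
79125/((Y + 21262) + 23958) = 79125/((12206 + 21262) + 23958) = 79125/(33468 + 23958) = 79125/57426 = 79125*(1/57426) = 26375/19142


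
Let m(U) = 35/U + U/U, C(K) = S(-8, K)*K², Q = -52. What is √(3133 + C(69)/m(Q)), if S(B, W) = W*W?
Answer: √20038640401/17 ≈ 8326.9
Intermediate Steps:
S(B, W) = W²
C(K) = K⁴ (C(K) = K²*K² = K⁴)
m(U) = 1 + 35/U (m(U) = 35/U + 1 = 1 + 35/U)
√(3133 + C(69)/m(Q)) = √(3133 + 69⁴/(((35 - 52)/(-52)))) = √(3133 + 22667121/((-1/52*(-17)))) = √(3133 + 22667121/(17/52)) = √(3133 + 22667121*(52/17)) = √(3133 + 1178690292/17) = √(1178743553/17) = √20038640401/17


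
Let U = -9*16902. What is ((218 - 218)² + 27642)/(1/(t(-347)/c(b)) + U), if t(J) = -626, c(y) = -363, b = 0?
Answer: -5767964/31741835 ≈ -0.18171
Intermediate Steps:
U = -152118
((218 - 218)² + 27642)/(1/(t(-347)/c(b)) + U) = ((218 - 218)² + 27642)/(1/(-626/(-363)) - 152118) = (0² + 27642)/(1/(-626*(-1/363)) - 152118) = (0 + 27642)/(1/(626/363) - 152118) = 27642/(363/626 - 152118) = 27642/(-95225505/626) = 27642*(-626/95225505) = -5767964/31741835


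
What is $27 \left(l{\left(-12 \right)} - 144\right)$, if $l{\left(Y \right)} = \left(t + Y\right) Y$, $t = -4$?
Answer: $1296$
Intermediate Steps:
$l{\left(Y \right)} = Y \left(-4 + Y\right)$ ($l{\left(Y \right)} = \left(-4 + Y\right) Y = Y \left(-4 + Y\right)$)
$27 \left(l{\left(-12 \right)} - 144\right) = 27 \left(- 12 \left(-4 - 12\right) - 144\right) = 27 \left(\left(-12\right) \left(-16\right) - 144\right) = 27 \left(192 - 144\right) = 27 \cdot 48 = 1296$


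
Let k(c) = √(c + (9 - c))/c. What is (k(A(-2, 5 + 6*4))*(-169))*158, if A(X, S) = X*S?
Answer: 40053/29 ≈ 1381.1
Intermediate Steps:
A(X, S) = S*X
k(c) = 3/c (k(c) = √9/c = 3/c)
(k(A(-2, 5 + 6*4))*(-169))*158 = ((3/(((5 + 6*4)*(-2))))*(-169))*158 = ((3/(((5 + 24)*(-2))))*(-169))*158 = ((3/((29*(-2))))*(-169))*158 = ((3/(-58))*(-169))*158 = ((3*(-1/58))*(-169))*158 = -3/58*(-169)*158 = (507/58)*158 = 40053/29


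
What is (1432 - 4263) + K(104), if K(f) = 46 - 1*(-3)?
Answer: -2782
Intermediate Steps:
K(f) = 49 (K(f) = 46 + 3 = 49)
(1432 - 4263) + K(104) = (1432 - 4263) + 49 = -2831 + 49 = -2782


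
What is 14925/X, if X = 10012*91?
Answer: 14925/911092 ≈ 0.016381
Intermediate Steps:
X = 911092
14925/X = 14925/911092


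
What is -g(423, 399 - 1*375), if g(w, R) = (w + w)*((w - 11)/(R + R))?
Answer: -14523/2 ≈ -7261.5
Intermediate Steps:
g(w, R) = w*(-11 + w)/R (g(w, R) = (2*w)*((-11 + w)/((2*R))) = (2*w)*((-11 + w)*(1/(2*R))) = (2*w)*((-11 + w)/(2*R)) = w*(-11 + w)/R)
-g(423, 399 - 1*375) = -423*(-11 + 423)/(399 - 1*375) = -423*412/(399 - 375) = -423*412/24 = -1*14523/2 = -14523/2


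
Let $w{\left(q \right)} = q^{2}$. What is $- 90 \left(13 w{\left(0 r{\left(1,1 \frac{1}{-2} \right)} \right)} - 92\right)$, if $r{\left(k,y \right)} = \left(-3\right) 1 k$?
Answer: $8280$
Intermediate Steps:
$r{\left(k,y \right)} = - 3 k$
$- 90 \left(13 w{\left(0 r{\left(1,1 \frac{1}{-2} \right)} \right)} - 92\right) = - 90 \left(13 \left(0 \left(\left(-3\right) 1\right)\right)^{2} - 92\right) = - 90 \left(13 \left(0 \left(-3\right)\right)^{2} - 92\right) = - 90 \left(13 \cdot 0^{2} - 92\right) = - 90 \left(13 \cdot 0 - 92\right) = - 90 \left(0 - 92\right) = \left(-90\right) \left(-92\right) = 8280$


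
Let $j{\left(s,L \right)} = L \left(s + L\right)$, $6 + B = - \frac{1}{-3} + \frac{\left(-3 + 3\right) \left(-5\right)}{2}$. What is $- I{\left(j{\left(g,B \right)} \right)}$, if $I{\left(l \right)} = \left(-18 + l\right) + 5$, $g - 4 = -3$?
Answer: $- \frac{121}{9} \approx -13.444$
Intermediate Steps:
$g = 1$ ($g = 4 - 3 = 1$)
$B = - \frac{17}{3}$ ($B = -6 + \left(- \frac{1}{-3} + \frac{\left(-3 + 3\right) \left(-5\right)}{2}\right) = -6 + \left(\left(-1\right) \left(- \frac{1}{3}\right) + 0 \left(-5\right) \frac{1}{2}\right) = -6 + \left(\frac{1}{3} + 0 \cdot \frac{1}{2}\right) = -6 + \left(\frac{1}{3} + 0\right) = -6 + \frac{1}{3} = - \frac{17}{3} \approx -5.6667$)
$j{\left(s,L \right)} = L \left(L + s\right)$
$I{\left(l \right)} = -13 + l$
$- I{\left(j{\left(g,B \right)} \right)} = - (-13 - \frac{17 \left(- \frac{17}{3} + 1\right)}{3}) = - (-13 - - \frac{238}{9}) = - (-13 + \frac{238}{9}) = \left(-1\right) \frac{121}{9} = - \frac{121}{9}$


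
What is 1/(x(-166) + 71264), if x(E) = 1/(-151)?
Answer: 151/10760863 ≈ 1.4032e-5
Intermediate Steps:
x(E) = -1/151
1/(x(-166) + 71264) = 1/(-1/151 + 71264) = 1/(10760863/151) = 151/10760863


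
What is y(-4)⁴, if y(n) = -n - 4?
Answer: 0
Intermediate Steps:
y(n) = -4 - n
y(-4)⁴ = (-4 - 1*(-4))⁴ = (-4 + 4)⁴ = 0⁴ = 0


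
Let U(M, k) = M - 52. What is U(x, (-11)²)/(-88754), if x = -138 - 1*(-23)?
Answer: 167/88754 ≈ 0.0018816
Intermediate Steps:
x = -115 (x = -138 + 23 = -115)
U(M, k) = -52 + M
U(x, (-11)²)/(-88754) = (-52 - 115)/(-88754) = -167*(-1/88754) = 167/88754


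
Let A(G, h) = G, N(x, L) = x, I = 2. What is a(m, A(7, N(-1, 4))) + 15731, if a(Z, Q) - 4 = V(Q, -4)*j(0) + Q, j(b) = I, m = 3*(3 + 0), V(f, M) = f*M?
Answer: 15686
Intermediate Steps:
V(f, M) = M*f
m = 9 (m = 3*3 = 9)
j(b) = 2
a(Z, Q) = 4 - 7*Q (a(Z, Q) = 4 + (-4*Q*2 + Q) = 4 + (-8*Q + Q) = 4 - 7*Q)
a(m, A(7, N(-1, 4))) + 15731 = (4 - 7*7) + 15731 = (4 - 49) + 15731 = -45 + 15731 = 15686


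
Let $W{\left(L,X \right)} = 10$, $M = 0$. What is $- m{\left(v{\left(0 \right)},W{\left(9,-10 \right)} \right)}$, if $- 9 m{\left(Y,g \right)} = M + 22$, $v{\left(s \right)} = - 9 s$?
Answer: $\frac{22}{9} \approx 2.4444$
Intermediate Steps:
$m{\left(Y,g \right)} = - \frac{22}{9}$ ($m{\left(Y,g \right)} = - \frac{0 + 22}{9} = \left(- \frac{1}{9}\right) 22 = - \frac{22}{9}$)
$- m{\left(v{\left(0 \right)},W{\left(9,-10 \right)} \right)} = \left(-1\right) \left(- \frac{22}{9}\right) = \frac{22}{9}$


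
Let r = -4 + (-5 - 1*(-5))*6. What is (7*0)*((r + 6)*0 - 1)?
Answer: 0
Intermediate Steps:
r = -4 (r = -4 + (-5 + 5)*6 = -4 + 0*6 = -4 + 0 = -4)
(7*0)*((r + 6)*0 - 1) = (7*0)*((-4 + 6)*0 - 1) = 0*(2*0 - 1) = 0*(0 - 1) = 0*(-1) = 0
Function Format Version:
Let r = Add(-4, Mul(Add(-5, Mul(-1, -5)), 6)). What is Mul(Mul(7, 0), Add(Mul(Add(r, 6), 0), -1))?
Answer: 0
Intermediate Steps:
r = -4 (r = Add(-4, Mul(Add(-5, 5), 6)) = Add(-4, Mul(0, 6)) = Add(-4, 0) = -4)
Mul(Mul(7, 0), Add(Mul(Add(r, 6), 0), -1)) = Mul(Mul(7, 0), Add(Mul(Add(-4, 6), 0), -1)) = Mul(0, Add(Mul(2, 0), -1)) = Mul(0, Add(0, -1)) = Mul(0, -1) = 0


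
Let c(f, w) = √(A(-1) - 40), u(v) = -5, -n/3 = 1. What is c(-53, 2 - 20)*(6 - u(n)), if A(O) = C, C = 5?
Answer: 11*I*√35 ≈ 65.077*I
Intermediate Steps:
n = -3 (n = -3*1 = -3)
A(O) = 5
c(f, w) = I*√35 (c(f, w) = √(5 - 40) = √(-35) = I*√35)
c(-53, 2 - 20)*(6 - u(n)) = (I*√35)*(6 - 1*(-5)) = (I*√35)*(6 + 5) = (I*√35)*11 = 11*I*√35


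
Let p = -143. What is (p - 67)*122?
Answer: -25620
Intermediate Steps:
(p - 67)*122 = (-143 - 67)*122 = -210*122 = -25620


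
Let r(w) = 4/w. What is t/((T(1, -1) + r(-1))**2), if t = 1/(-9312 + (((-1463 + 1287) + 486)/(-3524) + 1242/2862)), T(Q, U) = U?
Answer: -93386/21739453025 ≈ -4.2957e-6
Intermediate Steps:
t = -93386/869578121 (t = 1/(-9312 + ((-176 + 486)*(-1/3524) + 1242*(1/2862))) = 1/(-9312 + (310*(-1/3524) + 23/53)) = 1/(-9312 + (-155/1762 + 23/53)) = 1/(-9312 + 32311/93386) = 1/(-869578121/93386) = -93386/869578121 ≈ -0.00010739)
t/((T(1, -1) + r(-1))**2) = -93386/(869578121*(-1 + 4/(-1))**2) = -93386/(869578121*(-1 + 4*(-1))**2) = -93386/(869578121*(-1 - 4)**2) = -93386/(869578121*((-5)**2)) = -93386/869578121/25 = -93386/869578121*1/25 = -93386/21739453025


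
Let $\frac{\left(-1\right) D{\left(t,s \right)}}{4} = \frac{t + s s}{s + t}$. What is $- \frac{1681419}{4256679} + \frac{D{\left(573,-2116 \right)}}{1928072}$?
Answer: $- \frac{410500064973205}{1055307023652182} \approx -0.38899$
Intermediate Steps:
$D{\left(t,s \right)} = - \frac{4 \left(t + s^{2}\right)}{s + t}$ ($D{\left(t,s \right)} = - 4 \frac{t + s s}{s + t} = - 4 \frac{t + s^{2}}{s + t} = - \frac{4 \left(t + s^{2}\right)}{s + t}$)
$- \frac{1681419}{4256679} + \frac{D{\left(573,-2116 \right)}}{1928072} = - \frac{1681419}{4256679} + \frac{4 \frac{1}{-2116 + 573} \left(\left(-1\right) 573 - \left(-2116\right)^{2}\right)}{1928072} = \left(-1681419\right) \frac{1}{4256679} + \frac{4 \left(-573 - 4477456\right)}{-1543} \cdot \frac{1}{1928072} = - \frac{560473}{1418893} + 4 \left(- \frac{1}{1543}\right) \left(-573 - 4477456\right) \frac{1}{1928072} = - \frac{560473}{1418893} + 4 \left(- \frac{1}{1543}\right) \left(-4478029\right) \frac{1}{1928072} = - \frac{560473}{1418893} + \frac{17912116}{1543} \cdot \frac{1}{1928072} = - \frac{560473}{1418893} + \frac{4478029}{743753774} = - \frac{410500064973205}{1055307023652182}$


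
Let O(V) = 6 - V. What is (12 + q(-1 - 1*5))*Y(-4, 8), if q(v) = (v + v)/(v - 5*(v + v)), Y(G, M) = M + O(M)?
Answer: 212/3 ≈ 70.667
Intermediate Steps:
Y(G, M) = 6 (Y(G, M) = M + (6 - M) = 6)
q(v) = -2/9 (q(v) = (2*v)/(v - 10*v) = (2*v)/((-9*v)) = (2*v)*(-1/(9*v)) = -2/9)
(12 + q(-1 - 1*5))*Y(-4, 8) = (12 - 2/9)*6 = (106/9)*6 = 212/3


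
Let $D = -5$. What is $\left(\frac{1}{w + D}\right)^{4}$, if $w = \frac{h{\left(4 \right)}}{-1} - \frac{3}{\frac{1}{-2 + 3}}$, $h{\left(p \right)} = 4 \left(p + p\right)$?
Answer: $\frac{1}{2560000} \approx 3.9062 \cdot 10^{-7}$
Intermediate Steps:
$h{\left(p \right)} = 8 p$ ($h{\left(p \right)} = 4 \cdot 2 p = 8 p$)
$w = -35$ ($w = \frac{8 \cdot 4}{-1} - \frac{3}{\frac{1}{-2 + 3}} = 32 \left(-1\right) - \frac{3}{1^{-1}} = -32 - \frac{3}{1} = -32 - 3 = -35$)
$\left(\frac{1}{w + D}\right)^{4} = \left(\frac{1}{-35 - 5}\right)^{4} = \left(\frac{1}{-40}\right)^{4} = \left(- \frac{1}{40}\right)^{4} = \frac{1}{2560000}$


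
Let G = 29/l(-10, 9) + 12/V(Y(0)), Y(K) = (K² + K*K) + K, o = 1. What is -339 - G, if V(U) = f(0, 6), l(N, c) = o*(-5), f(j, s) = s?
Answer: -1676/5 ≈ -335.20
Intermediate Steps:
l(N, c) = -5 (l(N, c) = 1*(-5) = -5)
Y(K) = K + 2*K² (Y(K) = (K² + K²) + K = 2*K² + K = K + 2*K²)
V(U) = 6
G = -19/5 (G = 29/(-5) + 12/6 = 29*(-⅕) + 12*(⅙) = -29/5 + 2 = -19/5 ≈ -3.8000)
-339 - G = -339 - 1*(-19/5) = -339 + 19/5 = -1676/5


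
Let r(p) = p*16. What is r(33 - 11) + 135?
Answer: 487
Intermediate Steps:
r(p) = 16*p
r(33 - 11) + 135 = 16*(33 - 11) + 135 = 16*22 + 135 = 352 + 135 = 487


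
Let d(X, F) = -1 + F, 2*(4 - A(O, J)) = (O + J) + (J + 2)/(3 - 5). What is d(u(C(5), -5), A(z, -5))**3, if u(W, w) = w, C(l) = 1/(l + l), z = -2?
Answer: 12167/64 ≈ 190.11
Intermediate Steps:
C(l) = 1/(2*l)
A(O, J) = 9/2 - O/2 - J/4 (A(O, J) = 4 - ((O + J) + (J + 2)/(3 - 5))/2 = 4 - ((J + O) + (2 + J)/(-2))/2 = 4 - ((J + O) + (2 + J)*(-1/2))/2 = 4 - ((J + O) + (-1 - J/2))/2 = 4 - (-1 + O + J/2)/2 = 4 + (1/2 - O/2 - J/4) = 9/2 - O/2 - J/4)
d(u(C(5), -5), A(z, -5))**3 = (-1 + (9/2 - 1/2*(-2) - 1/4*(-5)))**3 = (-1 + (9/2 + 1 + 5/4))**3 = (-1 + 27/4)**3 = (23/4)**3 = 12167/64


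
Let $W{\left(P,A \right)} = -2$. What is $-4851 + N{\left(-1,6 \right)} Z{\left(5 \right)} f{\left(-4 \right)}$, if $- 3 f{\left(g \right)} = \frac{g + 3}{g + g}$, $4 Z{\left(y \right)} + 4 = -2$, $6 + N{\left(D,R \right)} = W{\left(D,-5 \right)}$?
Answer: $- \frac{9703}{2} \approx -4851.5$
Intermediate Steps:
$N{\left(D,R \right)} = -8$ ($N{\left(D,R \right)} = -6 - 2 = -8$)
$Z{\left(y \right)} = - \frac{3}{2}$ ($Z{\left(y \right)} = -1 + \frac{1}{4} \left(-2\right) = -1 - \frac{1}{2} = - \frac{3}{2}$)
$f{\left(g \right)} = - \frac{3 + g}{6 g}$ ($f{\left(g \right)} = - \frac{\left(g + 3\right) \frac{1}{g + g}}{3} = - \frac{\left(3 + g\right) \frac{1}{2 g}}{3} = - \frac{\frac{1}{2} \frac{1}{g} \left(3 + g\right)}{3} = - \frac{3 + g}{6 g}$)
$-4851 + N{\left(-1,6 \right)} Z{\left(5 \right)} f{\left(-4 \right)} = -4851 + \left(-8\right) \left(- \frac{3}{2}\right) \frac{-3 - -4}{6 \left(-4\right)} = -4851 + 12 \cdot \frac{1}{6} \left(- \frac{1}{4}\right) \left(-3 + 4\right) = -4851 + 12 \cdot \frac{1}{6} \left(- \frac{1}{4}\right) 1 = -4851 + 12 \left(- \frac{1}{24}\right) = -4851 - \frac{1}{2} = - \frac{9703}{2}$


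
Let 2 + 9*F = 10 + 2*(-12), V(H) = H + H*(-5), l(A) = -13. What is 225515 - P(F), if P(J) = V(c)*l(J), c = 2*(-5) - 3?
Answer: 226191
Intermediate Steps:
c = -13 (c = -10 - 3 = -13)
V(H) = -4*H (V(H) = H - 5*H = -4*H)
F = -16/9 (F = -2/9 + (10 + 2*(-12))/9 = -2/9 + (10 - 24)/9 = -2/9 + (⅑)*(-14) = -2/9 - 14/9 = -16/9 ≈ -1.7778)
P(J) = -676 (P(J) = -4*(-13)*(-13) = 52*(-13) = -676)
225515 - P(F) = 225515 - 1*(-676) = 225515 + 676 = 226191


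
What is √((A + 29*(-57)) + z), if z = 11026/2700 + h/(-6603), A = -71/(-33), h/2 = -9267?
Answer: I*√7805507750169162/2178990 ≈ 40.546*I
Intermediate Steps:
h = -18534 (h = 2*(-9267) = -18534)
A = 71/33 (A = -71*(-1/33) = 71/33 ≈ 2.1515)
z = 20474413/2971350 (z = 11026/2700 - 18534/(-6603) = 11026*(1/2700) - 18534*(-1/6603) = 5513/1350 + 6178/2201 = 20474413/2971350 ≈ 6.8906)
√((A + 29*(-57)) + z) = √((71/33 + 29*(-57)) + 20474413/2971350) = √((71/33 - 1653) + 20474413/2971350) = √(-54478/33 + 20474413/2971350) = √(-53732516557/32684850) = I*√7805507750169162/2178990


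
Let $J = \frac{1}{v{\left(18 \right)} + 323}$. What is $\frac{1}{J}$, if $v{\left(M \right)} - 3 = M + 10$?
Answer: $354$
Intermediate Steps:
$v{\left(M \right)} = 13 + M$ ($v{\left(M \right)} = 3 + \left(M + 10\right) = 3 + \left(10 + M\right) = 13 + M$)
$J = \frac{1}{354}$ ($J = \frac{1}{\left(13 + 18\right) + 323} = \frac{1}{31 + 323} = \frac{1}{354} \approx 0.0028249$)
$\frac{1}{J} = \frac{1}{\frac{1}{354}} = 354$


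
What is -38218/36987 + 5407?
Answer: 199950491/36987 ≈ 5406.0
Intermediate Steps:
-38218/36987 + 5407 = 199950491/36987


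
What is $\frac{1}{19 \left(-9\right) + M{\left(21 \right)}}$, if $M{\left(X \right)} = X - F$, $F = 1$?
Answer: $- \frac{1}{151} \approx -0.0066225$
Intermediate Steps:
$M{\left(X \right)} = -1 + X$ ($M{\left(X \right)} = X - 1 = -1 + X$)
$\frac{1}{19 \left(-9\right) + M{\left(21 \right)}} = \frac{1}{19 \left(-9\right) + \left(-1 + 21\right)} = \frac{1}{-171 + 20} = \frac{1}{-151} = - \frac{1}{151}$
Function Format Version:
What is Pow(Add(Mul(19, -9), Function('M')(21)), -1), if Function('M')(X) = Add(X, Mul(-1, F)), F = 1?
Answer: Rational(-1, 151) ≈ -0.0066225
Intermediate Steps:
Function('M')(X) = Add(-1, X) (Function('M')(X) = Add(X, Mul(-1, 1)) = Add(X, -1) = Add(-1, X))
Pow(Add(Mul(19, -9), Function('M')(21)), -1) = Pow(Add(Mul(19, -9), Add(-1, 21)), -1) = Pow(Add(-171, 20), -1) = Pow(-151, -1) = Rational(-1, 151)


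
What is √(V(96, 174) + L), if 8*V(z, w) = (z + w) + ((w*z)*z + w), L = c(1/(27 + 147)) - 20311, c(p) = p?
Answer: 2*√340969269/87 ≈ 424.49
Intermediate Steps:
L = -3534113/174 (L = 1/(27 + 147) - 20311 = 1/174 - 20311 = -3534113/174 ≈ -20311.)
V(z, w) = w/4 + z/8 + w*z²/8 (V(z, w) = ((z + w) + ((w*z)*z + w))/8 = ((w + z) + (w*z² + w))/8 = ((w + z) + (w + w*z²))/8 = (z + 2*w + w*z²)/8 = w/4 + z/8 + w*z²/8)
√(V(96, 174) + L) = √(((¼)*174 + (⅛)*96 + (⅛)*174*96²) - 3534113/174) = √((87/2 + 12 + (⅛)*174*9216) - 3534113/174) = √((87/2 + 12 + 200448) - 3534113/174) = √(401007/2 - 3534113/174) = √(15676748/87) = 2*√340969269/87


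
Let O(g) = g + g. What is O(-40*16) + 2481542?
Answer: 2480262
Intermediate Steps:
O(g) = 2*g
O(-40*16) + 2481542 = 2*(-40*16) + 2481542 = 2*(-640) + 2481542 = -1280 + 2481542 = 2480262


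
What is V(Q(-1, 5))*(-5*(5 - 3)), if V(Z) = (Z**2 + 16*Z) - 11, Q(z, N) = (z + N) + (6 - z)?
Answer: -2860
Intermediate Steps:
Q(z, N) = 6 + N (Q(z, N) = (N + z) + (6 - z) = 6 + N)
V(Z) = -11 + Z**2 + 16*Z
V(Q(-1, 5))*(-5*(5 - 3)) = (-11 + (6 + 5)**2 + 16*(6 + 5))*(-5*(5 - 3)) = (-11 + 11**2 + 16*11)*(-5*2) = (-11 + 121 + 176)*(-10) = 286*(-10) = -2860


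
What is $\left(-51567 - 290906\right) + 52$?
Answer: $-342421$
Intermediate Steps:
$\left(-51567 - 290906\right) + 52 = -342473 + 52 = -342421$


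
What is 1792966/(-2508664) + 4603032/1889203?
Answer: 4080091961575/2369687777396 ≈ 1.7218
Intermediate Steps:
1792966/(-2508664) + 4603032/1889203 = 1792966*(-1/2508664) + 4603032*(1/1889203) = -896483/1254332 + 4603032/1889203 = 4080091961575/2369687777396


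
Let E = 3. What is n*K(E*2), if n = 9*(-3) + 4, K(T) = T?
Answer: -138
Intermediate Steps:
n = -23 (n = -27 + 4 = -23)
n*K(E*2) = -69*2 = -23*6 = -138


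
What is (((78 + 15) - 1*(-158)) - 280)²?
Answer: 841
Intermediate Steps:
(((78 + 15) - 1*(-158)) - 280)² = ((93 + 158) - 280)² = (251 - 280)² = (-29)² = 841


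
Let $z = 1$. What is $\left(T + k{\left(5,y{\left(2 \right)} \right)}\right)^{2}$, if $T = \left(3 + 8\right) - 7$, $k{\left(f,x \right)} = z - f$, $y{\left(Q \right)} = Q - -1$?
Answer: $0$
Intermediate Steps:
$y{\left(Q \right)} = 1 + Q$ ($y{\left(Q \right)} = Q + 1 = 1 + Q$)
$k{\left(f,x \right)} = 1 - f$
$T = 4$ ($T = 11 - 7 = 4$)
$\left(T + k{\left(5,y{\left(2 \right)} \right)}\right)^{2} = \left(4 + \left(1 - 5\right)\right)^{2} = \left(4 - 4\right)^{2} = 0^{2} = 0$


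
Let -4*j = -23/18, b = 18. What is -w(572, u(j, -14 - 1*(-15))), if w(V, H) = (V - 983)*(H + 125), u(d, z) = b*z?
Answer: 58773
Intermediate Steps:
j = 23/72 (j = -(-23)/(4*18) = -1/4*(-23/18) = 23/72 ≈ 0.31944)
u(d, z) = 18*z
w(V, H) = (-983 + V)*(125 + H)
-w(572, u(j, -14 - 1*(-15))) = -(-122875 - 17694*(-14 - 1*(-15)) + 125*572 + (18*(-14 - 1*(-15)))*572) = -(-122875 - 17694*(-14 + 15) + 71500 + (18*(-14 + 15))*572) = -(-122875 - 17694 + 71500 + (18*1)*572) = -(-122875 - 983*18 + 71500 + 18*572) = -(-122875 - 17694 + 71500 + 10296) = -1*(-58773) = 58773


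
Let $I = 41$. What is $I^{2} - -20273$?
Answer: $21954$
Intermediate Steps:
$I^{2} - -20273 = 41^{2} - -20273 = 1681 + 20273 = 21954$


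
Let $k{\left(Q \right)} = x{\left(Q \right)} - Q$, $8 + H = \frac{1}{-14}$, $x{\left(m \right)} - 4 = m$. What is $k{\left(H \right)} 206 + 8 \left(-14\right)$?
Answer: $712$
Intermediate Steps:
$x{\left(m \right)} = 4 + m$
$H = - \frac{113}{14}$ ($H = -8 + \frac{1}{-14} = -8 - \frac{1}{14} = - \frac{113}{14} \approx -8.0714$)
$k{\left(Q \right)} = 4$ ($k{\left(Q \right)} = \left(4 + Q\right) - Q = 4$)
$k{\left(H \right)} 206 + 8 \left(-14\right) = 4 \cdot 206 + 8 \left(-14\right) = 824 - 112 = 712$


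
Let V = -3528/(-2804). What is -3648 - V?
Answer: -2558130/701 ≈ -3649.3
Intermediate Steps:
V = 882/701 (V = -3528*(-1/2804) = 882/701 ≈ 1.2582)
-3648 - V = -3648 - 1*882/701 = -3648 - 882/701 = -2558130/701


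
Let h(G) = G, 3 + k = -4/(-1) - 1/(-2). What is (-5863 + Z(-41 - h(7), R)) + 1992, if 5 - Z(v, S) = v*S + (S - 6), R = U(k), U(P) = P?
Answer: -7579/2 ≈ -3789.5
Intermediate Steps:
k = 3/2 (k = -3 + (-4/(-1) - 1/(-2)) = -3 + (-4*(-1) - 1*(-½)) = -3 + (4 + ½) = -3 + 9/2 = 3/2 ≈ 1.5000)
R = 3/2 ≈ 1.5000
Z(v, S) = 11 - S - S*v (Z(v, S) = 5 - (v*S + (S - 6)) = 5 - (S*v + (-6 + S)) = 5 - (-6 + S + S*v) = 5 + (6 - S - S*v) = 11 - S - S*v)
(-5863 + Z(-41 - h(7), R)) + 1992 = (-5863 + (11 - 1*3/2 - 1*3/2*(-41 - 1*7))) + 1992 = (-5863 + (11 - 3/2 - 1*3/2*(-41 - 7))) + 1992 = (-5863 + (11 - 3/2 - 1*3/2*(-48))) + 1992 = (-5863 + (11 - 3/2 + 72)) + 1992 = (-5863 + 163/2) + 1992 = -11563/2 + 1992 = -7579/2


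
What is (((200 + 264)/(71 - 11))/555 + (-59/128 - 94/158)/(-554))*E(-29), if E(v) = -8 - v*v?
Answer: -209058776819/15545683200 ≈ -13.448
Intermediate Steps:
E(v) = -8 - v**2
(((200 + 264)/(71 - 11))/555 + (-59/128 - 94/158)/(-554))*E(-29) = (((200 + 264)/(71 - 11))/555 + (-59/128 - 94/158)/(-554))*(-8 - 1*(-29)**2) = ((464/60)*(1/555) + (-59*1/128 - 94*1/158)*(-1/554))*(-8 - 1*841) = ((464*(1/60))*(1/555) + (-59/128 - 47/79)*(-1/554))*(-8 - 841) = ((116/15)*(1/555) - 10677/10112*(-1/554))*(-849) = (116/8325 + 10677/5602048)*(-849) = (738723593/46637049600)*(-849) = -209058776819/15545683200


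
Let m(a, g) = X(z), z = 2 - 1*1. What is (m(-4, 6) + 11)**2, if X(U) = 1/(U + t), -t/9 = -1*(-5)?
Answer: 233289/1936 ≈ 120.50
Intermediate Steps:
t = -45 (t = -(-9)*(-5) = -9*5 = -45)
z = 1 (z = 2 - 1 = 1)
X(U) = 1/(-45 + U) (X(U) = 1/(U - 45) = 1/(-45 + U))
m(a, g) = -1/44 (m(a, g) = 1/(-45 + 1) = 1/(-44) = -1/44)
(m(-4, 6) + 11)**2 = (-1/44 + 11)**2 = (483/44)**2 = 233289/1936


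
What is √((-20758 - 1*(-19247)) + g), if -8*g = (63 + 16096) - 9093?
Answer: I*√9577/2 ≈ 48.931*I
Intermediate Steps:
g = -3533/4 (g = -((63 + 16096) - 9093)/8 = -(16159 - 9093)/8 = -⅛*7066 = -3533/4 ≈ -883.25)
√((-20758 - 1*(-19247)) + g) = √((-20758 - 1*(-19247)) - 3533/4) = √((-20758 + 19247) - 3533/4) = √(-1511 - 3533/4) = √(-9577/4) = I*√9577/2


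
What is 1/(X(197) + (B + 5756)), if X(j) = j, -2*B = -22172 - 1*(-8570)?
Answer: 1/12754 ≈ 7.8407e-5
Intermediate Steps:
B = 6801 (B = -(-22172 - 1*(-8570))/2 = -(-22172 + 8570)/2 = -1/2*(-13602) = 6801)
1/(X(197) + (B + 5756)) = 1/(197 + (6801 + 5756)) = 1/(197 + 12557) = 1/12754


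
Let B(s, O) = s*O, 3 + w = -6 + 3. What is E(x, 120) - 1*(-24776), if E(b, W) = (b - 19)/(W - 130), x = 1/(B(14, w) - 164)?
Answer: 61449193/2480 ≈ 24778.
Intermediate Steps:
w = -6 (w = -3 + (-6 + 3) = -3 - 3 = -6)
B(s, O) = O*s
x = -1/248 (x = 1/(-6*14 - 164) = 1/(-84 - 164) = 1/(-248) = -1/248 ≈ -0.0040323)
E(b, W) = (-19 + b)/(-130 + W)
E(x, 120) - 1*(-24776) = (-19 - 1/248)/(-130 + 120) - 1*(-24776) = -4713/248/(-10) + 24776 = -1/10*(-4713/248) + 24776 = 4713/2480 + 24776 = 61449193/2480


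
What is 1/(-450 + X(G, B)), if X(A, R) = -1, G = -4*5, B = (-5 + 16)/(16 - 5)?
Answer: -1/451 ≈ -0.0022173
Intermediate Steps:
B = 1 (B = 11/11 = 11*(1/11) = 1)
G = -20
1/(-450 + X(G, B)) = 1/(-450 - 1) = 1/(-451) = -1/451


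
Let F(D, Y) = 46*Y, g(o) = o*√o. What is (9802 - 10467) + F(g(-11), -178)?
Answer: -8853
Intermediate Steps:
g(o) = o^(3/2)
(9802 - 10467) + F(g(-11), -178) = (9802 - 10467) + 46*(-178) = -665 - 8188 = -8853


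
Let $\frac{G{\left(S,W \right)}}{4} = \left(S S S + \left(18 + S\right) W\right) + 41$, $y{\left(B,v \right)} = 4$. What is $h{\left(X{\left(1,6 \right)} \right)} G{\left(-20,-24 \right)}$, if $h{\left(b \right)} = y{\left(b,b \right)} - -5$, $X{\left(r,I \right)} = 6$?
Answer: $-284796$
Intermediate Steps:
$h{\left(b \right)} = 9$ ($h{\left(b \right)} = 4 - -5 = 4 + 5 = 9$)
$G{\left(S,W \right)} = 164 + 4 S^{3} + 4 W \left(18 + S\right)$ ($G{\left(S,W \right)} = 4 \left(\left(S S S + \left(18 + S\right) W\right) + 41\right) = 4 \left(\left(S^{2} S + W \left(18 + S\right)\right) + 41\right) = 4 \left(\left(S^{3} + W \left(18 + S\right)\right) + 41\right) = 4 \left(41 + S^{3} + W \left(18 + S\right)\right) = 164 + 4 S^{3} + 4 W \left(18 + S\right)$)
$h{\left(X{\left(1,6 \right)} \right)} G{\left(-20,-24 \right)} = 9 \left(164 + 4 \left(-20\right)^{3} + 72 \left(-24\right) + 4 \left(-20\right) \left(-24\right)\right) = 9 \left(164 + 4 \left(-8000\right) - 1728 + 1920\right) = 9 \left(164 - 32000 - 1728 + 1920\right) = 9 \left(-31644\right) = -284796$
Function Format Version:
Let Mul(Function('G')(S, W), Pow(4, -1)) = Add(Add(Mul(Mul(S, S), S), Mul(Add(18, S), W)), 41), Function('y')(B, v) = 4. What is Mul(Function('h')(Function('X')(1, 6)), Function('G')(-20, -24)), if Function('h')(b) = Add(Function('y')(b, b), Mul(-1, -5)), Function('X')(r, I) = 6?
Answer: -284796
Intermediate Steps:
Function('h')(b) = 9 (Function('h')(b) = Add(4, Mul(-1, -5)) = Add(4, 5) = 9)
Function('G')(S, W) = Add(164, Mul(4, Pow(S, 3)), Mul(4, W, Add(18, S))) (Function('G')(S, W) = Mul(4, Add(Add(Mul(Mul(S, S), S), Mul(Add(18, S), W)), 41)) = Mul(4, Add(Add(Mul(Pow(S, 2), S), Mul(W, Add(18, S))), 41)) = Mul(4, Add(Add(Pow(S, 3), Mul(W, Add(18, S))), 41)) = Mul(4, Add(41, Pow(S, 3), Mul(W, Add(18, S)))) = Add(164, Mul(4, Pow(S, 3)), Mul(4, W, Add(18, S))))
Mul(Function('h')(Function('X')(1, 6)), Function('G')(-20, -24)) = Mul(9, Add(164, Mul(4, Pow(-20, 3)), Mul(72, -24), Mul(4, -20, -24))) = Mul(9, Add(164, Mul(4, -8000), -1728, 1920)) = Mul(9, Add(164, -32000, -1728, 1920)) = Mul(9, -31644) = -284796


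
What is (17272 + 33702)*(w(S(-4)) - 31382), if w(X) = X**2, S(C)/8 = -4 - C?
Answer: -1599666068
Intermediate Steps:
S(C) = -32 - 8*C (S(C) = 8*(-4 - C) = -32 - 8*C)
(17272 + 33702)*(w(S(-4)) - 31382) = (17272 + 33702)*((-32 - 8*(-4))**2 - 31382) = 50974*((-32 + 32)**2 - 31382) = 50974*(0**2 - 31382) = 50974*(0 - 31382) = 50974*(-31382) = -1599666068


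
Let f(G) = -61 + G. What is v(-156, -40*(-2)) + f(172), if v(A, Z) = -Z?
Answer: 31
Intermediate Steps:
v(-156, -40*(-2)) + f(172) = -(-40)*(-2) + (-61 + 172) = -1*80 + 111 = -80 + 111 = 31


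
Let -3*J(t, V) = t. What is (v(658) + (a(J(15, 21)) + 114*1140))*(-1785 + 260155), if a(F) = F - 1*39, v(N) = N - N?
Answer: 33566396920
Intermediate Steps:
v(N) = 0
J(t, V) = -t/3
a(F) = -39 + F (a(F) = F - 39 = -39 + F)
(v(658) + (a(J(15, 21)) + 114*1140))*(-1785 + 260155) = (0 + ((-39 - ⅓*15) + 114*1140))*(-1785 + 260155) = (0 + ((-39 - 5) + 129960))*258370 = (0 + (-44 + 129960))*258370 = (0 + 129916)*258370 = 129916*258370 = 33566396920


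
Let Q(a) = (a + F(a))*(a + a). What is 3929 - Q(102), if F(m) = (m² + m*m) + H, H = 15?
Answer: -4264771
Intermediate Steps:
F(m) = 15 + 2*m² (F(m) = (m² + m*m) + 15 = (m² + m²) + 15 = 2*m² + 15 = 15 + 2*m²)
Q(a) = 2*a*(15 + a + 2*a²) (Q(a) = (a + (15 + 2*a²))*(a + a) = (15 + a + 2*a²)*(2*a) = 2*a*(15 + a + 2*a²))
3929 - Q(102) = 3929 - 2*102*(15 + 102 + 2*102²) = 3929 - 2*102*(15 + 102 + 2*10404) = 3929 - 2*102*(15 + 102 + 20808) = 3929 - 2*102*20925 = 3929 - 1*4268700 = 3929 - 4268700 = -4264771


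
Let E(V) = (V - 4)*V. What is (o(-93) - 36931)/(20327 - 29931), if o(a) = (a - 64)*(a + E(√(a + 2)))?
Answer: 1149/1372 - 157*I*√91/2401 ≈ 0.83746 - 0.62378*I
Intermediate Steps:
E(V) = V*(-4 + V) (E(V) = (-4 + V)*V = V*(-4 + V))
o(a) = (-64 + a)*(a + √(2 + a)*(-4 + √(2 + a))) (o(a) = (a - 64)*(a + √(a + 2)*(-4 + √(a + 2))) = (-64 + a)*(a + √(2 + a)*(-4 + √(2 + a))))
(o(-93) - 36931)/(20327 - 29931) = ((-128 - 126*(-93) + 2*(-93)² + 256*√(2 - 93) - 4*(-93)*√(2 - 93)) - 36931)/(20327 - 29931) = ((-128 + 11718 + 2*8649 + 256*√(-91) - 4*(-93)*√(-91)) - 36931)/(-9604) = ((-128 + 11718 + 17298 + 256*(I*√91) - 4*(-93)*I*√91) - 36931)*(-1/9604) = ((-128 + 11718 + 17298 + 256*I*√91 + 372*I*√91) - 36931)*(-1/9604) = ((28888 + 628*I*√91) - 36931)*(-1/9604) = (-8043 + 628*I*√91)*(-1/9604) = 1149/1372 - 157*I*√91/2401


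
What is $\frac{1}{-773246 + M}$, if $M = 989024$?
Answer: $\frac{1}{215778} \approx 4.6344 \cdot 10^{-6}$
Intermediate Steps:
$\frac{1}{-773246 + M} = \frac{1}{-773246 + 989024} = \frac{1}{215778}$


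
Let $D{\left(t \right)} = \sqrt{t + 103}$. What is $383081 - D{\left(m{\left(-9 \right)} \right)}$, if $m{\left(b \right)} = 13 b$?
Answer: $383081 - i \sqrt{14} \approx 3.8308 \cdot 10^{5} - 3.7417 i$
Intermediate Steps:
$D{\left(t \right)} = \sqrt{103 + t}$
$383081 - D{\left(m{\left(-9 \right)} \right)} = 383081 - \sqrt{103 + 13 \left(-9\right)} = 383081 - \sqrt{103 - 117} = 383081 - \sqrt{-14} = 383081 - i \sqrt{14}$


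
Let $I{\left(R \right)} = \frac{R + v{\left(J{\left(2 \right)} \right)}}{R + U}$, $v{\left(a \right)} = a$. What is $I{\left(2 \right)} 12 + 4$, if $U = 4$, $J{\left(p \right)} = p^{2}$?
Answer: $16$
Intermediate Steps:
$I{\left(R \right)} = 1$ ($I{\left(R \right)} = \frac{R + 2^{2}}{R + 4} = \frac{R + 4}{4 + R} = \frac{4 + R}{4 + R} = 1$)
$I{\left(2 \right)} 12 + 4 = 1 \cdot 12 + 4 = 12 + 4 = 16$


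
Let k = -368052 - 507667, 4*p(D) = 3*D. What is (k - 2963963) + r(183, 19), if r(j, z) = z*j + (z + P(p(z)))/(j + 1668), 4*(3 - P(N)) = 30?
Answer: -14201630881/3702 ≈ -3.8362e+6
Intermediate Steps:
p(D) = 3*D/4 (p(D) = (3*D)/4 = 3*D/4)
P(N) = -9/2 (P(N) = 3 - ¼*30 = 3 - 15/2 = -9/2)
k = -875719
r(j, z) = j*z + (-9/2 + z)/(1668 + j) (r(j, z) = z*j + (z - 9/2)/(j + 1668) = j*z + (-9/2 + z)/(1668 + j))
(k - 2963963) + r(183, 19) = (-875719 - 2963963) + (-9/2 + 19 + 19*183² + 1668*183*19)/(1668 + 183) = -3839682 + (-9/2 + 19 + 19*33489 + 5799636)/1851 = -3839682 + (-9/2 + 19 + 636291 + 5799636)/1851 = -3839682 + (1/1851)*(12871883/2) = -3839682 + 12871883/3702 = -14201630881/3702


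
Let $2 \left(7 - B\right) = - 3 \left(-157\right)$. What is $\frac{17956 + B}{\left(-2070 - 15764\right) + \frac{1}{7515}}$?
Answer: $- \frac{266444325}{268045018} \approx -0.99403$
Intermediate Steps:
$B = - \frac{457}{2}$ ($B = 7 - \frac{\left(-1\right) 3 \left(-157\right)}{2} = 7 - \frac{\left(-1\right) \left(-471\right)}{2} = 7 - \frac{471}{2} = - \frac{457}{2} \approx -228.5$)
$\frac{17956 + B}{\left(-2070 - 15764\right) + \frac{1}{7515}} = \frac{17956 - \frac{457}{2}}{\left(-2070 - 15764\right) + \frac{1}{7515}} = \frac{35455}{2 \left(\left(-2070 - 15764\right) + \frac{1}{7515}\right)} = \frac{35455}{2 \left(-17834 + \frac{1}{7515}\right)} = \frac{35455}{2 \left(- \frac{134022509}{7515}\right)} = \frac{35455}{2} \left(- \frac{7515}{134022509}\right) = - \frac{266444325}{268045018}$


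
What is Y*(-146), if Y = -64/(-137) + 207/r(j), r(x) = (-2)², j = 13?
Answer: -2088895/274 ≈ -7623.7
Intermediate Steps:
r(x) = 4
Y = 28615/548 (Y = -64/(-137) + 207/4 = -64*(-1/137) + 207*(¼) = 64/137 + 207/4 = 28615/548 ≈ 52.217)
Y*(-146) = (28615/548)*(-146) = -2088895/274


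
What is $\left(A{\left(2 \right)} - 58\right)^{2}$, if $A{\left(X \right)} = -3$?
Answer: $3721$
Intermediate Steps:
$\left(A{\left(2 \right)} - 58\right)^{2} = \left(-3 - 58\right)^{2} = \left(-61\right)^{2} = 3721$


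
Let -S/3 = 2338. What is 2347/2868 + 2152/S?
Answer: 1714987/3352692 ≈ 0.51153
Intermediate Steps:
S = -7014 (S = -3*2338 = -7014)
2347/2868 + 2152/S = 2347/2868 + 2152/(-7014) = 2347*(1/2868) + 2152*(-1/7014) = 2347/2868 - 1076/3507 = 1714987/3352692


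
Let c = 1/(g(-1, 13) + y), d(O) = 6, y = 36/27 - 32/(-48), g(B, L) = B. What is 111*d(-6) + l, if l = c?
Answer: 667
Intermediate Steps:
y = 2 (y = 36*(1/27) - 32*(-1/48) = 4/3 + 2/3 = 2)
c = 1 (c = 1/(-1 + 2) = 1/1 = 1)
l = 1
111*d(-6) + l = 111*6 + 1 = 666 + 1 = 667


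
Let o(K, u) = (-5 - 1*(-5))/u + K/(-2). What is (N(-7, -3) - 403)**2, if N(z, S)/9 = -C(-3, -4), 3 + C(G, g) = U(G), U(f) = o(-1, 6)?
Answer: 579121/4 ≈ 1.4478e+5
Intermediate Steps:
o(K, u) = -K/2 (o(K, u) = (-5 + 5)/u + K*(-1/2) = 0/u - K/2 = 0 - K/2 = -K/2)
U(f) = 1/2 (U(f) = -1/2*(-1) = 1/2)
C(G, g) = -5/2 (C(G, g) = -3 + 1/2 = -5/2)
N(z, S) = 45/2 (N(z, S) = 9*(-1*(-5/2)) = 9*(5/2) = 45/2)
(N(-7, -3) - 403)**2 = (45/2 - 403)**2 = (-761/2)**2 = 579121/4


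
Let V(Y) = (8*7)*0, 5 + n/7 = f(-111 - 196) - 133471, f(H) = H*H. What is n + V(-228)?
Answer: -274589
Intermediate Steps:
f(H) = H**2
n = -274589 (n = -35 + 7*((-111 - 196)**2 - 133471) = -35 + 7*((-307)**2 - 133471) = -35 + 7*(94249 - 133471) = -35 + 7*(-39222) = -35 - 274554 = -274589)
V(Y) = 0 (V(Y) = 56*0 = 0)
n + V(-228) = -274589 + 0 = -274589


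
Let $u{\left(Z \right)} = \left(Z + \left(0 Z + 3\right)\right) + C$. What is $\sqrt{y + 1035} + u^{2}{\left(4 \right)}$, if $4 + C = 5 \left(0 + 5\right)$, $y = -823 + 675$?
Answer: $784 + \sqrt{887} \approx 813.78$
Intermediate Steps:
$y = -148$
$C = 21$ ($C = -4 + 5 \left(0 + 5\right) = -4 + 5 \cdot 5 = -4 + 25 = 21$)
$u{\left(Z \right)} = 24 + Z$ ($u{\left(Z \right)} = \left(Z + \left(0 Z + 3\right)\right) + 21 = \left(Z + \left(0 + 3\right)\right) + 21 = \left(Z + 3\right) + 21 = \left(3 + Z\right) + 21 = 24 + Z$)
$\sqrt{y + 1035} + u^{2}{\left(4 \right)} = \sqrt{-148 + 1035} + \left(24 + 4\right)^{2} = \sqrt{887} + 28^{2} = \sqrt{887} + 784 = 784 + \sqrt{887}$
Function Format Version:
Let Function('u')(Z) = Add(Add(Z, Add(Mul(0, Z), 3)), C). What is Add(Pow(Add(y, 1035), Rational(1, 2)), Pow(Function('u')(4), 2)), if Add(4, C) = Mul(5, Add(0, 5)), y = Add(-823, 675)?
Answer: Add(784, Pow(887, Rational(1, 2))) ≈ 813.78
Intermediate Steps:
y = -148
C = 21 (C = Add(-4, Mul(5, Add(0, 5))) = Add(-4, Mul(5, 5)) = Add(-4, 25) = 21)
Function('u')(Z) = Add(24, Z) (Function('u')(Z) = Add(Add(Z, Add(Mul(0, Z), 3)), 21) = Add(Add(Z, Add(0, 3)), 21) = Add(Add(Z, 3), 21) = Add(Add(3, Z), 21) = Add(24, Z))
Add(Pow(Add(y, 1035), Rational(1, 2)), Pow(Function('u')(4), 2)) = Add(Pow(Add(-148, 1035), Rational(1, 2)), Pow(Add(24, 4), 2)) = Add(Pow(887, Rational(1, 2)), Pow(28, 2)) = Add(Pow(887, Rational(1, 2)), 784) = Add(784, Pow(887, Rational(1, 2)))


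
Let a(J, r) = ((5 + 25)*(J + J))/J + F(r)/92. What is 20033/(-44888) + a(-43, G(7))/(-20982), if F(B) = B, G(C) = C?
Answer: -2432417333/5415580092 ≈ -0.44915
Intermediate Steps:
a(J, r) = 60 + r/92 (a(J, r) = ((5 + 25)*(J + J))/J + r/92 = (30*(2*J))/J + r*(1/92) = (60*J)/J + r/92 = 60 + r/92)
20033/(-44888) + a(-43, G(7))/(-20982) = 20033/(-44888) + (60 + (1/92)*7)/(-20982) = 20033*(-1/44888) + (60 + 7/92)*(-1/20982) = -20033/44888 + (5527/92)*(-1/20982) = -20033/44888 - 5527/1930344 = -2432417333/5415580092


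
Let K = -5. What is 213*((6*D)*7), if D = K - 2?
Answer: -62622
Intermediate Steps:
D = -7 (D = -5 - 2 = -7)
213*((6*D)*7) = 213*((6*(-7))*7) = 213*(-42*7) = 213*(-294) = -62622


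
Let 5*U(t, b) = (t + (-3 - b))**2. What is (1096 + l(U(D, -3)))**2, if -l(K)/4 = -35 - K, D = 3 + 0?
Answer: 38638656/25 ≈ 1.5455e+6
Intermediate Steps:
D = 3
U(t, b) = (-3 + t - b)**2/5 (U(t, b) = (t + (-3 - b))**2/5 = (-3 + t - b)**2/5)
l(K) = 140 + 4*K (l(K) = -4*(-35 - K) = 140 + 4*K)
(1096 + l(U(D, -3)))**2 = (1096 + (140 + 4*((3 - 3 - 1*3)**2/5)))**2 = (1096 + (140 + 4*((3 - 3 - 3)**2/5)))**2 = (1096 + (140 + 4*((1/5)*(-3)**2)))**2 = (1096 + (140 + 4*((1/5)*9)))**2 = (1096 + (140 + 4*(9/5)))**2 = (1096 + (140 + 36/5))**2 = (1096 + 736/5)**2 = (6216/5)**2 = 38638656/25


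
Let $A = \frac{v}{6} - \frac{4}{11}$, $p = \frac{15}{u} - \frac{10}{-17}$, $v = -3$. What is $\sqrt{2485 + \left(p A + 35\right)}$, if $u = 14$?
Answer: $\frac{157 \sqrt{700315}}{2618} \approx 50.185$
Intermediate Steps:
$p = \frac{395}{238}$ ($p = \frac{15}{14} - \frac{10}{-17} = 15 \cdot \frac{1}{14} - - \frac{10}{17} = \frac{15}{14} + \frac{10}{17} = \frac{395}{238} \approx 1.6597$)
$A = - \frac{19}{22}$ ($A = - \frac{3}{6} - \frac{4}{11} = \left(-3\right) \frac{1}{6} - \frac{4}{11} = - \frac{1}{2} - \frac{4}{11} = - \frac{19}{22} \approx -0.86364$)
$\sqrt{2485 + \left(p A + 35\right)} = \sqrt{2485 + \left(\frac{395}{238} \left(- \frac{19}{22}\right) + 35\right)} = \sqrt{2485 + \left(- \frac{7505}{5236} + 35\right)} = \sqrt{2485 + \frac{175755}{5236}} = \sqrt{\frac{13187215}{5236}} = \frac{157 \sqrt{700315}}{2618}$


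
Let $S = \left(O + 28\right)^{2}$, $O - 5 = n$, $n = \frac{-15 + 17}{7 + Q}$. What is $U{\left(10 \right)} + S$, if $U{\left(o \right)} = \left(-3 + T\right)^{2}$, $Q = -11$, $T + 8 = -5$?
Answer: $\frac{5249}{4} \approx 1312.3$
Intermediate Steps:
$T = -13$ ($T = -8 - 5 = -13$)
$n = - \frac{1}{2}$ ($n = \frac{-15 + 17}{7 - 11} = \frac{2}{-4} = 2 \left(- \frac{1}{4}\right) = - \frac{1}{2} \approx -0.5$)
$O = \frac{9}{2}$ ($O = 5 - \frac{1}{2} = \frac{9}{2} \approx 4.5$)
$U{\left(o \right)} = 256$ ($U{\left(o \right)} = \left(-3 - 13\right)^{2} = \left(-16\right)^{2} = 256$)
$S = \frac{4225}{4}$ ($S = \left(\frac{9}{2} + 28\right)^{2} = \left(\frac{65}{2}\right)^{2} = \frac{4225}{4} \approx 1056.3$)
$U{\left(10 \right)} + S = 256 + \frac{4225}{4} = \frac{5249}{4}$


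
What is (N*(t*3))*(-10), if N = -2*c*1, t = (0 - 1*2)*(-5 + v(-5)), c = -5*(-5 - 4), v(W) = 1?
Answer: 21600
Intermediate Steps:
c = 45 (c = -5*(-9) = 45)
t = 8 (t = (0 - 1*2)*(-5 + 1) = (0 - 2)*(-4) = -2*(-4) = 8)
N = -90 (N = -2*45*1 = -90*1 = -90)
(N*(t*3))*(-10) = -720*3*(-10) = -90*24*(-10) = -2160*(-10) = 21600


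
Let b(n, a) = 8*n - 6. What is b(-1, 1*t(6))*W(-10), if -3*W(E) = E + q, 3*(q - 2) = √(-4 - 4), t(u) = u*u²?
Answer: -112/3 + 28*I*√2/9 ≈ -37.333 + 4.3998*I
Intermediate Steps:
t(u) = u³
q = 2 + 2*I*√2/3 (q = 2 + √(-4 - 4)/3 = 2 + √(-8)/3 = 2 + (2*I*√2)/3 = 2 + 2*I*√2/3 ≈ 2.0 + 0.94281*I)
b(n, a) = -6 + 8*n
W(E) = -⅔ - E/3 - 2*I*√2/9 (W(E) = -(E + (2 + 2*I*√2/3))/3 = -(2 + E + 2*I*√2/3)/3 = -⅔ - E/3 - 2*I*√2/9)
b(-1, 1*t(6))*W(-10) = (-6 + 8*(-1))*(-⅔ - ⅓*(-10) - 2*I*√2/9) = (-6 - 8)*(-⅔ + 10/3 - 2*I*√2/9) = -14*(8/3 - 2*I*√2/9) = -112/3 + 28*I*√2/9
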